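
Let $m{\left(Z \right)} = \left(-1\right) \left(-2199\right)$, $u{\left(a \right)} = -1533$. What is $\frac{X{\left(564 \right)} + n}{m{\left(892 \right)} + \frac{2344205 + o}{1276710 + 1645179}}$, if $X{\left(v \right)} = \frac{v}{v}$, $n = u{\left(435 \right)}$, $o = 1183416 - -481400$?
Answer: $- \frac{1119083487}{1607310733} \approx -0.69625$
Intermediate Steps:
$o = 1664816$ ($o = 1183416 + 481400 = 1664816$)
$m{\left(Z \right)} = 2199$
$n = -1533$
$X{\left(v \right)} = 1$
$\frac{X{\left(564 \right)} + n}{m{\left(892 \right)} + \frac{2344205 + o}{1276710 + 1645179}} = \frac{1 - 1533}{2199 + \frac{2344205 + 1664816}{1276710 + 1645179}} = - \frac{1532}{2199 + \frac{4009021}{2921889}} = - \frac{1532}{\frac{6429242932}{2921889}} = \left(-1532\right) \frac{2921889}{6429242932} = - \frac{1119083487}{1607310733}$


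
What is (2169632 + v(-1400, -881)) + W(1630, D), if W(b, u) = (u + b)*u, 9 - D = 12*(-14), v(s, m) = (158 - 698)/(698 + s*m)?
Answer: 170680621201/68561 ≈ 2.4895e+6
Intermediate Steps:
v(s, m) = -540/(698 + m*s)
D = 177 (D = 9 - 12*(-14) = 9 - 1*(-168) = 9 + 168 = 177)
W(b, u) = u*(b + u) (W(b, u) = (b + u)*u = u*(b + u))
(2169632 + v(-1400, -881)) + W(1630, D) = (2169632 - 540/(698 - 881*(-1400))) + 177*(1630 + 177) = (2169632 - 540/(698 + 1233400)) + 177*1807 = (2169632 - 540/1234098) + 319839 = (2169632 - 540*1/1234098) + 319839 = (2169632 - 30/68561) + 319839 = 148752139522/68561 + 319839 = 170680621201/68561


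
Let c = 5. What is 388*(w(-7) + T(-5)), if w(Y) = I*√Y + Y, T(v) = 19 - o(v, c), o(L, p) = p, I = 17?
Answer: 2716 + 6596*I*√7 ≈ 2716.0 + 17451.0*I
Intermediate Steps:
T(v) = 14 (T(v) = 19 - 1*5 = 19 - 5 = 14)
w(Y) = Y + 17*√Y (w(Y) = 17*√Y + Y = Y + 17*√Y)
388*(w(-7) + T(-5)) = 388*((-7 + 17*√(-7)) + 14) = 388*((-7 + 17*(I*√7)) + 14) = 388*((-7 + 17*I*√7) + 14) = 388*(7 + 17*I*√7) = 2716 + 6596*I*√7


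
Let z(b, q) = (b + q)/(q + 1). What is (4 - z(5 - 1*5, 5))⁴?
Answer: 130321/1296 ≈ 100.56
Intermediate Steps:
z(b, q) = (b + q)/(1 + q)
(4 - z(5 - 1*5, 5))⁴ = (4 - ((5 - 1*5) + 5)/(1 + 5))⁴ = (4 - ((5 - 5) + 5)/6)⁴ = (4 - (0 + 5)/6)⁴ = (4 - 5/6)⁴ = (4 - 1*⅚)⁴ = (4 - ⅚)⁴ = (19/6)⁴ = 130321/1296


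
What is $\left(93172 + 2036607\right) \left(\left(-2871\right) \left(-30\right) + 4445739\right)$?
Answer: $9651879426951$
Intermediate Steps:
$\left(93172 + 2036607\right) \left(\left(-2871\right) \left(-30\right) + 4445739\right) = 2129779 \left(86130 + 4445739\right) = 2129779 \cdot 4531869 = 9651879426951$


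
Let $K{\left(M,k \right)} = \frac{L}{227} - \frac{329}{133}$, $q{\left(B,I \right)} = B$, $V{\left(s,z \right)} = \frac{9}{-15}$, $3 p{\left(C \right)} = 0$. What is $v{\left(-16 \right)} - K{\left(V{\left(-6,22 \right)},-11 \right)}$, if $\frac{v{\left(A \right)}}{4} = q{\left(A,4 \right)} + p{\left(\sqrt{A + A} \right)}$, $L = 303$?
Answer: $- \frac{271120}{4313} \approx -62.861$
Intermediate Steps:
$p{\left(C \right)} = 0$ ($p{\left(C \right)} = \frac{1}{3} \cdot 0 = 0$)
$V{\left(s,z \right)} = - \frac{3}{5}$ ($V{\left(s,z \right)} = 9 \left(- \frac{1}{15}\right) = - \frac{3}{5}$)
$K{\left(M,k \right)} = - \frac{4912}{4313}$ ($K{\left(M,k \right)} = \frac{303}{227} - \frac{329}{133} = 303 \cdot \frac{1}{227} - \frac{47}{19} = \frac{303}{227} - \frac{47}{19} = - \frac{4912}{4313}$)
$v{\left(A \right)} = 4 A$ ($v{\left(A \right)} = 4 \left(A + 0\right) = 4 A$)
$v{\left(-16 \right)} - K{\left(V{\left(-6,22 \right)},-11 \right)} = 4 \left(-16\right) - - \frac{4912}{4313} = -64 + \frac{4912}{4313} = - \frac{271120}{4313}$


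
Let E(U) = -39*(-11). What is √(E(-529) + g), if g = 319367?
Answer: 2*√79949 ≈ 565.50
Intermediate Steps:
E(U) = 429
√(E(-529) + g) = √(429 + 319367) = √319796 = 2*√79949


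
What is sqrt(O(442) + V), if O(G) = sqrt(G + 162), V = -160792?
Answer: sqrt(-160792 + 2*sqrt(151)) ≈ 400.96*I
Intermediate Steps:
O(G) = sqrt(162 + G)
sqrt(O(442) + V) = sqrt(sqrt(162 + 442) - 160792) = sqrt(sqrt(604) - 160792) = sqrt(2*sqrt(151) - 160792) = sqrt(-160792 + 2*sqrt(151))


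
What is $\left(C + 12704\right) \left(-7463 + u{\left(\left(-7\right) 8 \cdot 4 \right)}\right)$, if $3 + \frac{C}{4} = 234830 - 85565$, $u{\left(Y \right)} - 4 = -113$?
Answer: $-4617042144$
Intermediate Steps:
$u{\left(Y \right)} = -109$ ($u{\left(Y \right)} = 4 - 113 = -109$)
$C = 597048$ ($C = -12 + 4 \left(234830 - 85565\right) = -12 + 4 \cdot 149265 = -12 + 597060 = 597048$)
$\left(C + 12704\right) \left(-7463 + u{\left(\left(-7\right) 8 \cdot 4 \right)}\right) = \left(597048 + 12704\right) \left(-7463 - 109\right) = 609752 \left(-7572\right) = -4617042144$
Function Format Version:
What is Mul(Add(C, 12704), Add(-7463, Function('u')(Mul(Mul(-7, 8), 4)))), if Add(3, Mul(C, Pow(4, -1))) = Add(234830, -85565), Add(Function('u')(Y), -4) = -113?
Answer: -4617042144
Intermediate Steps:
Function('u')(Y) = -109 (Function('u')(Y) = Add(4, -113) = -109)
C = 597048 (C = Add(-12, Mul(4, Add(234830, -85565))) = Add(-12, Mul(4, 149265)) = Add(-12, 597060) = 597048)
Mul(Add(C, 12704), Add(-7463, Function('u')(Mul(Mul(-7, 8), 4)))) = Mul(Add(597048, 12704), Add(-7463, -109)) = Mul(609752, -7572) = -4617042144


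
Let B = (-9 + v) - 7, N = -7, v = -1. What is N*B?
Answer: 119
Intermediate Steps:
B = -17 (B = (-9 - 1) - 7 = -10 - 7 = -17)
N*B = -7*(-17) = 119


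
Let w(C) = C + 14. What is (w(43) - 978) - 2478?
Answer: -3399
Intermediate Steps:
w(C) = 14 + C
(w(43) - 978) - 2478 = ((14 + 43) - 978) - 2478 = (57 - 978) - 2478 = -921 - 2478 = -3399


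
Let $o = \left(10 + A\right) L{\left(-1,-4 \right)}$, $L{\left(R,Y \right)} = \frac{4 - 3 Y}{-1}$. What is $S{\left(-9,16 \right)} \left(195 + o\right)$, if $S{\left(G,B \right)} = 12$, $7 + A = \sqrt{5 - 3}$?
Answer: $1764 - 192 \sqrt{2} \approx 1492.5$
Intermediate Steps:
$A = -7 + \sqrt{2}$ ($A = -7 + \sqrt{5 - 3} = -7 + \sqrt{2} \approx -5.5858$)
$L{\left(R,Y \right)} = -4 + 3 Y$ ($L{\left(R,Y \right)} = \left(4 - 3 Y\right) \left(-1\right) = -4 + 3 Y$)
$o = -48 - 16 \sqrt{2}$ ($o = \left(10 - \left(7 - \sqrt{2}\right)\right) \left(-4 + 3 \left(-4\right)\right) = \left(3 + \sqrt{2}\right) \left(-4 - 12\right) = \left(3 + \sqrt{2}\right) \left(-16\right) = -48 - 16 \sqrt{2} \approx -70.627$)
$S{\left(-9,16 \right)} \left(195 + o\right) = 12 \left(195 - \left(48 + 16 \sqrt{2}\right)\right) = 12 \left(147 - 16 \sqrt{2}\right) = 1764 - 192 \sqrt{2}$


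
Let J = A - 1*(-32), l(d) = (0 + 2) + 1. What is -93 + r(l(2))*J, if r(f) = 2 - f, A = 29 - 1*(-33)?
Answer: -187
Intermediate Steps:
A = 62 (A = 29 + 33 = 62)
l(d) = 3 (l(d) = 2 + 1 = 3)
J = 94 (J = 62 - 1*(-32) = 62 + 32 = 94)
-93 + r(l(2))*J = -93 + (2 - 1*3)*94 = -93 + (2 - 3)*94 = -93 - 1*94 = -93 - 94 = -187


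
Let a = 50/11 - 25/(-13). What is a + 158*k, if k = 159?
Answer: 3593371/143 ≈ 25128.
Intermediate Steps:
a = 925/143 (a = 50*(1/11) - 25*(-1/13) = 50/11 + 25/13 = 925/143 ≈ 6.4685)
a + 158*k = 925/143 + 158*159 = 925/143 + 25122 = 3593371/143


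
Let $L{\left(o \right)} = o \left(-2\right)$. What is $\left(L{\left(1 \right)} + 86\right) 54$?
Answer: $4536$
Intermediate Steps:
$L{\left(o \right)} = - 2 o$
$\left(L{\left(1 \right)} + 86\right) 54 = \left(\left(-2\right) 1 + 86\right) 54 = \left(-2 + 86\right) 54 = 84 \cdot 54 = 4536$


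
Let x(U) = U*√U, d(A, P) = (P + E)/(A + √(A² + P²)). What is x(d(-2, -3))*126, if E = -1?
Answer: -1008*I/(-2 + √13)^(3/2) ≈ -495.48*I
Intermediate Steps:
d(A, P) = (-1 + P)/(A + √(A² + P²)) (d(A, P) = (P - 1)/(A + √(A² + P²)) = (-1 + P)/(A + √(A² + P²)))
x(U) = U^(3/2)
x(d(-2, -3))*126 = ((-1 - 3)/(-2 + √((-2)² + (-3)²)))^(3/2)*126 = (-4/(-2 + √(4 + 9)))^(3/2)*126 = (-4/(-2 + √13))^(3/2)*126 = -8*I/(-2 + √13)^(3/2)*126 = -1008*I/(-2 + √13)^(3/2)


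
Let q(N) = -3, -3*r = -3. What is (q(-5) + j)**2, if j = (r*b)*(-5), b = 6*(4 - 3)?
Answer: 1089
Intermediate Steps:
r = 1 (r = -1/3*(-3) = 1)
b = 6 (b = 6*1 = 6)
j = -30 (j = (1*6)*(-5) = 6*(-5) = -30)
(q(-5) + j)**2 = (-3 - 30)**2 = (-33)**2 = 1089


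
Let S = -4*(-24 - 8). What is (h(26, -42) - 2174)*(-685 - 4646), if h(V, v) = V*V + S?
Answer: 7303470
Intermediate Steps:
S = 128 (S = -4*(-32) = 128)
h(V, v) = 128 + V² (h(V, v) = V*V + 128 = V² + 128 = 128 + V²)
(h(26, -42) - 2174)*(-685 - 4646) = ((128 + 26²) - 2174)*(-685 - 4646) = ((128 + 676) - 2174)*(-5331) = (804 - 2174)*(-5331) = -1370*(-5331) = 7303470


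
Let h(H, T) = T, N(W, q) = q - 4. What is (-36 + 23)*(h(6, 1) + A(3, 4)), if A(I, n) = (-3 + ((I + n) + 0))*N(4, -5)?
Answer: 455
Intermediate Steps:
N(W, q) = -4 + q
A(I, n) = 27 - 9*I - 9*n (A(I, n) = (-3 + ((I + n) + 0))*(-4 - 5) = (-3 + (I + n))*(-9) = (-3 + I + n)*(-9) = 27 - 9*I - 9*n)
(-36 + 23)*(h(6, 1) + A(3, 4)) = (-36 + 23)*(1 + (27 - 9*3 - 9*4)) = -13*(1 + (27 - 27 - 36)) = -13*(1 - 36) = -13*(-35) = 455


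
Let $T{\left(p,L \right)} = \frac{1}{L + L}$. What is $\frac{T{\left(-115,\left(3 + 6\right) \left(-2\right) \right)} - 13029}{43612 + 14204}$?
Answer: $- \frac{469045}{2081376} \approx -0.22535$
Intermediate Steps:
$T{\left(p,L \right)} = \frac{1}{2 L}$
$\frac{T{\left(-115,\left(3 + 6\right) \left(-2\right) \right)} - 13029}{43612 + 14204} = \frac{\frac{1}{2 \left(3 + 6\right) \left(-2\right)} - 13029}{43612 + 14204} = \frac{\frac{1}{2 \cdot 9 \left(-2\right)} - 13029}{57816} = \left(\frac{1}{2 \left(-18\right)} - 13029\right) \frac{1}{57816} = \left(\frac{1}{2} \left(- \frac{1}{18}\right) - 13029\right) \frac{1}{57816} = \left(- \frac{1}{36} - 13029\right) \frac{1}{57816} = \left(- \frac{469045}{36}\right) \frac{1}{57816} = - \frac{469045}{2081376}$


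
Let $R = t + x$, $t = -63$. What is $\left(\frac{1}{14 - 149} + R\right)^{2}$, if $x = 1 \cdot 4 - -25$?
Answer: $\frac{21077281}{18225} \approx 1156.5$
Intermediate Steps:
$x = 29$ ($x = 4 + 25 = 29$)
$R = -34$ ($R = -63 + 29 = -34$)
$\left(\frac{1}{14 - 149} + R\right)^{2} = \left(\frac{1}{14 - 149} - 34\right)^{2} = \left(\frac{1}{-135} - 34\right)^{2} = \left(- \frac{1}{135} - 34\right)^{2} = \left(- \frac{4591}{135}\right)^{2} = \frac{21077281}{18225}$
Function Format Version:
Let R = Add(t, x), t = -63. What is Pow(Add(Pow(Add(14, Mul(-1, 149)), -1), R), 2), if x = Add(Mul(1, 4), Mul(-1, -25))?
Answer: Rational(21077281, 18225) ≈ 1156.5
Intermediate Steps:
x = 29 (x = Add(4, 25) = 29)
R = -34 (R = Add(-63, 29) = -34)
Pow(Add(Pow(Add(14, Mul(-1, 149)), -1), R), 2) = Pow(Add(Pow(Add(14, Mul(-1, 149)), -1), -34), 2) = Pow(Add(Pow(Add(14, -149), -1), -34), 2) = Pow(Add(Pow(-135, -1), -34), 2) = Pow(Add(Rational(-1, 135), -34), 2) = Pow(Rational(-4591, 135), 2) = Rational(21077281, 18225)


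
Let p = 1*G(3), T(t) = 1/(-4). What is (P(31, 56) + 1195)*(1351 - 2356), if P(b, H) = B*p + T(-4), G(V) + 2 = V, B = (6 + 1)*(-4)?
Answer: -4690335/4 ≈ -1.1726e+6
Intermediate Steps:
T(t) = -¼
B = -28 (B = 7*(-4) = -28)
G(V) = -2 + V
p = 1 (p = 1*(-2 + 3) = 1*1 = 1)
P(b, H) = -113/4 (P(b, H) = -28*1 - ¼ = -28 - ¼ = -113/4)
(P(31, 56) + 1195)*(1351 - 2356) = (-113/4 + 1195)*(1351 - 2356) = (4667/4)*(-1005) = -4690335/4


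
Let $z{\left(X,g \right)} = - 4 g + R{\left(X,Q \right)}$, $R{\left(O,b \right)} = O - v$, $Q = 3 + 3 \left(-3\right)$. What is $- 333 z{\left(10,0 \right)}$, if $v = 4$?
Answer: $-1998$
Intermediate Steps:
$Q = -6$ ($Q = 3 - 9 = -6$)
$R{\left(O,b \right)} = -4 + O$ ($R{\left(O,b \right)} = O - 4 = -4 + O$)
$z{\left(X,g \right)} = -4 + X - 4 g$ ($z{\left(X,g \right)} = - 4 g + \left(-4 + X\right) = -4 + X - 4 g$)
$- 333 z{\left(10,0 \right)} = - 333 \left(-4 + 10 - 0\right) = - 333 \left(-4 + 10 + 0\right) = \left(-333\right) 6 = -1998$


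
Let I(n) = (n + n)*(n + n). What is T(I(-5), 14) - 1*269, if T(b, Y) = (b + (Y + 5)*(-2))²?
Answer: 3575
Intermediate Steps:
I(n) = 4*n² (I(n) = (2*n)*(2*n) = 4*n²)
T(b, Y) = (-10 + b - 2*Y)² (T(b, Y) = (b + (5 + Y)*(-2))² = (b + (-10 - 2*Y))² = (-10 + b - 2*Y)²)
T(I(-5), 14) - 1*269 = (10 - 4*(-5)² + 2*14)² - 1*269 = (10 - 4*25 + 28)² - 269 = (10 - 1*100 + 28)² - 269 = (10 - 100 + 28)² - 269 = (-62)² - 269 = 3844 - 269 = 3575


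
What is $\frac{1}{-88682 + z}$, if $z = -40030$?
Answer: $- \frac{1}{128712} \approx -7.7693 \cdot 10^{-6}$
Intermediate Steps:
$\frac{1}{-88682 + z} = \frac{1}{-88682 - 40030} = \frac{1}{-128712} = - \frac{1}{128712}$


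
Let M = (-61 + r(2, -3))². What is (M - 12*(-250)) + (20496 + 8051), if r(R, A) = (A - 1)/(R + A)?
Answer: 34796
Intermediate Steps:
r(R, A) = (-1 + A)/(A + R)
M = 3249 (M = (-61 + (-1 - 3)/(-3 + 2))² = (-61 - 4/(-1))² = (-61 - 1*(-4))² = (-61 + 4)² = (-57)² = 3249)
(M - 12*(-250)) + (20496 + 8051) = (3249 - 12*(-250)) + (20496 + 8051) = (3249 + 3000) + 28547 = 6249 + 28547 = 34796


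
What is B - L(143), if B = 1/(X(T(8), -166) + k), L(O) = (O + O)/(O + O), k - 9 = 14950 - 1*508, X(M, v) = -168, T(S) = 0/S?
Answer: -14282/14283 ≈ -0.99993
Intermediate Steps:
T(S) = 0
k = 14451 (k = 9 + (14950 - 1*508) = 9 + (14950 - 508) = 9 + 14442 = 14451)
L(O) = 1 (L(O) = (2*O)/((2*O)) = (2*O)*(1/(2*O)) = 1)
B = 1/14283 (B = 1/(-168 + 14451) = 1/14283 ≈ 7.0013e-5)
B - L(143) = 1/14283 - 1*1 = 1/14283 - 1 = -14282/14283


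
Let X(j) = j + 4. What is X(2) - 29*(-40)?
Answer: 1166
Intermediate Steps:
X(j) = 4 + j
X(2) - 29*(-40) = (4 + 2) - 29*(-40) = 6 + 1160 = 1166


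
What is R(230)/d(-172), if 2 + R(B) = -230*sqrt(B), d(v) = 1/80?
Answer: -160 - 18400*sqrt(230) ≈ -2.7921e+5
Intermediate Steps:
d(v) = 1/80
R(B) = -2 - 230*sqrt(B)
R(230)/d(-172) = (-2 - 230*sqrt(230))/(1/80) = (-2 - 230*sqrt(230))*80 = -160 - 18400*sqrt(230)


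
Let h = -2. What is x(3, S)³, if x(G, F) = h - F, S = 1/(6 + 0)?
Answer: -2197/216 ≈ -10.171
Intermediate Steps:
S = ⅙ (S = 1/6 = ⅙ ≈ 0.16667)
x(G, F) = -2 - F
x(3, S)³ = (-2 - 1*⅙)³ = (-2 - ⅙)³ = (-13/6)³ = -2197/216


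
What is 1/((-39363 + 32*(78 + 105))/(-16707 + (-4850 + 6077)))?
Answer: 1720/3723 ≈ 0.46199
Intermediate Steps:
1/((-39363 + 32*(78 + 105))/(-16707 + (-4850 + 6077))) = 1/((-39363 + 32*183)/(-16707 + 1227)) = 1/((-39363 + 5856)/(-15480)) = 1/(-33507*(-1/15480)) = 1/(3723/1720) = 1720/3723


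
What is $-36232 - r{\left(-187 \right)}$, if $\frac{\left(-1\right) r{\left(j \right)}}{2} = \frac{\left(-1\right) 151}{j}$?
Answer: $- \frac{6775082}{187} \approx -36230.0$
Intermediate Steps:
$r{\left(j \right)} = \frac{302}{j}$ ($r{\left(j \right)} = - 2 \frac{\left(-1\right) 151}{j} = - 2 \left(- \frac{151}{j}\right) = \frac{302}{j}$)
$-36232 - r{\left(-187 \right)} = -36232 - \frac{302}{-187} = -36232 - 302 \left(- \frac{1}{187}\right) = -36232 - - \frac{302}{187} = -36232 + \frac{302}{187} = - \frac{6775082}{187}$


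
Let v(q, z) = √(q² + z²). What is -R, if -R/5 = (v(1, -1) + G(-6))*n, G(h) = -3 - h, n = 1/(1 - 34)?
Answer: -5/11 - 5*√2/33 ≈ -0.66882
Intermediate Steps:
n = -1/33 (n = 1/(-33) = -1/33 ≈ -0.030303)
R = 5/11 + 5*√2/33 (R = -5*(√(1² + (-1)²) + (-3 - 1*(-6)))*(-1)/33 = -5*(√(1 + 1) + (-3 + 6))*(-1)/33 = -5*(√2 + 3)*(-1)/33 = -5*(3 + √2)*(-1)/33 = -5*(-1/11 - √2/33) = 5/11 + 5*√2/33 ≈ 0.66882)
-R = -(5/11 + 5*√2/33) = -5/11 - 5*√2/33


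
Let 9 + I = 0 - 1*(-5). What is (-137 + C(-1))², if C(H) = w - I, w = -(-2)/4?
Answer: 70225/4 ≈ 17556.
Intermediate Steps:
I = -4 (I = -9 + (0 - 1*(-5)) = -9 + (0 + 5) = -9 + 5 = -4)
w = ½ (w = -(-2)/4 = -1*(-½) = ½ ≈ 0.50000)
C(H) = 9/2 (C(H) = ½ - 1*(-4) = ½ + 4 = 9/2)
(-137 + C(-1))² = (-137 + 9/2)² = (-265/2)² = 70225/4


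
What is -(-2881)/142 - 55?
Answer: -4929/142 ≈ -34.711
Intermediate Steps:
-(-2881)/142 - 55 = -43*(-67/142) - 55 = 2881/142 - 55 = -4929/142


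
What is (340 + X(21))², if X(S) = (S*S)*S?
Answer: 92179201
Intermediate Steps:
X(S) = S³ (X(S) = S²*S = S³)
(340 + X(21))² = (340 + 21³)² = (340 + 9261)² = 9601² = 92179201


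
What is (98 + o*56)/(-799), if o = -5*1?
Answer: 182/799 ≈ 0.22778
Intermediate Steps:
o = -5
(98 + o*56)/(-799) = (98 - 5*56)/(-799) = (98 - 280)*(-1/799) = -182*(-1/799) = 182/799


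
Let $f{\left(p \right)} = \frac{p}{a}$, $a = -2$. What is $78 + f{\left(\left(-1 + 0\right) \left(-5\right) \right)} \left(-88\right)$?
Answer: $298$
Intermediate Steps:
$f{\left(p \right)} = - \frac{p}{2}$ ($f{\left(p \right)} = \frac{p}{-2} = p \left(- \frac{1}{2}\right) = - \frac{p}{2}$)
$78 + f{\left(\left(-1 + 0\right) \left(-5\right) \right)} \left(-88\right) = 78 + - \frac{\left(-1 + 0\right) \left(-5\right)}{2} \left(-88\right) = 78 + - \frac{\left(-1\right) \left(-5\right)}{2} \left(-88\right) = 78 + \left(- \frac{1}{2}\right) 5 \left(-88\right) = 78 - -220 = 78 + 220 = 298$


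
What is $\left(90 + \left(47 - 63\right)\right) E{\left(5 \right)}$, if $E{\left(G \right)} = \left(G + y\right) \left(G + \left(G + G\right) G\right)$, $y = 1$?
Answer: $24420$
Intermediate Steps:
$E{\left(G \right)} = \left(1 + G\right) \left(G + 2 G^{2}\right)$ ($E{\left(G \right)} = \left(G + 1\right) \left(G + \left(G + G\right) G\right) = \left(1 + G\right) \left(G + 2 G G\right) = \left(1 + G\right) \left(G + 2 G^{2}\right)$)
$\left(90 + \left(47 - 63\right)\right) E{\left(5 \right)} = \left(90 + \left(47 - 63\right)\right) 5 \left(1 + 2 \cdot 5^{2} + 3 \cdot 5\right) = \left(90 + \left(47 - 63\right)\right) 5 \left(1 + 2 \cdot 25 + 15\right) = \left(90 - 16\right) 5 \left(1 + 50 + 15\right) = 74 \cdot 5 \cdot 66 = 74 \cdot 330 = 24420$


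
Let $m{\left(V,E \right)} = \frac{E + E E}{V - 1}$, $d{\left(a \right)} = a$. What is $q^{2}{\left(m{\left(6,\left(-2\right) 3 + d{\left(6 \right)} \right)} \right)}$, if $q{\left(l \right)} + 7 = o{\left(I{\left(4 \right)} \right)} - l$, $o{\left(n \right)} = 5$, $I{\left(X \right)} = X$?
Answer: $4$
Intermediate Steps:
$m{\left(V,E \right)} = \frac{E + E^{2}}{-1 + V}$
$q{\left(l \right)} = -2 - l$ ($q{\left(l \right)} = -7 - \left(-5 + l\right) = -2 - l$)
$q^{2}{\left(m{\left(6,\left(-2\right) 3 + d{\left(6 \right)} \right)} \right)} = \left(-2 - \frac{\left(\left(-2\right) 3 + 6\right) \left(1 + \left(\left(-2\right) 3 + 6\right)\right)}{-1 + 6}\right)^{2} = \left(-2 - \frac{\left(-6 + 6\right) \left(1 + \left(-6 + 6\right)\right)}{5}\right)^{2} = \left(-2 - 0 \cdot \frac{1}{5} \left(1 + 0\right)\right)^{2} = \left(-2 - 0 \cdot \frac{1}{5} \cdot 1\right)^{2} = \left(-2 - 0\right)^{2} = \left(-2 + 0\right)^{2} = \left(-2\right)^{2} = 4$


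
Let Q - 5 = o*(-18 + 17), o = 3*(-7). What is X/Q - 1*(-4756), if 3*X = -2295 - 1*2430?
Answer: 122081/26 ≈ 4695.4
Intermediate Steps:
o = -21
X = -1575 (X = (-2295 - 1*2430)/3 = (-2295 - 2430)/3 = (⅓)*(-4725) = -1575)
Q = 26 (Q = 5 - 21*(-18 + 17) = 5 - 21*(-1) = 5 + 21 = 26)
X/Q - 1*(-4756) = -1575/26 - 1*(-4756) = -1575*1/26 + 4756 = -1575/26 + 4756 = 122081/26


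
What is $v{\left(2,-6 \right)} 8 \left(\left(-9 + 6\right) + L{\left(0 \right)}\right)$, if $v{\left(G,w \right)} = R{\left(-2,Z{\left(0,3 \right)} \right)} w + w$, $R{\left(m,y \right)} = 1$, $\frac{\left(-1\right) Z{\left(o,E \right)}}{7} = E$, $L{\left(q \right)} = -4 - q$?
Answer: $672$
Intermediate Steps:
$Z{\left(o,E \right)} = - 7 E$
$v{\left(G,w \right)} = 2 w$ ($v{\left(G,w \right)} = 1 w + w = w + w = 2 w$)
$v{\left(2,-6 \right)} 8 \left(\left(-9 + 6\right) + L{\left(0 \right)}\right) = 2 \left(-6\right) 8 \left(\left(-9 + 6\right) - 4\right) = \left(-12\right) 8 \left(-3 + \left(-4 + 0\right)\right) = - 96 \left(-3 - 4\right) = \left(-96\right) \left(-7\right) = 672$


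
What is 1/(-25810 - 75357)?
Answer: -1/101167 ≈ -9.8847e-6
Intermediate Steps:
1/(-25810 - 75357) = 1/(-101167) = -1/101167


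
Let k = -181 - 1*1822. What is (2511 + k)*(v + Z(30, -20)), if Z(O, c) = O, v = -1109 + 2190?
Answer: 564388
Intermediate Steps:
v = 1081
k = -2003 (k = -181 - 1822 = -2003)
(2511 + k)*(v + Z(30, -20)) = (2511 - 2003)*(1081 + 30) = 508*1111 = 564388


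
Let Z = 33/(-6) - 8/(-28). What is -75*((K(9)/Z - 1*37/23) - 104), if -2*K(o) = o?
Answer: 13190100/1679 ≈ 7855.9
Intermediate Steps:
K(o) = -o/2
Z = -73/14 (Z = 33*(-1/6) - 8*(-1/28) = -11/2 + 2/7 = -73/14 ≈ -5.2143)
-75*((K(9)/Z - 1*37/23) - 104) = -75*(((-1/2*9)/(-73/14) - 1*37/23) - 104) = -75*((-9/2*(-14/73) - 37*1/23) - 104) = -75*((63/73 - 37/23) - 104) = -75*(-1252/1679 - 104) = -75*(-175868/1679) = 13190100/1679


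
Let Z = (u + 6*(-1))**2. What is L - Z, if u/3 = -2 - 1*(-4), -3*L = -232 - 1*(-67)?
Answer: 55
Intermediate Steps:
L = 55 (L = -(-232 - 1*(-67))/3 = -(-232 + 67)/3 = -1/3*(-165) = 55)
u = 6 (u = 3*(-2 - 1*(-4)) = 3*(-2 + 4) = 3*2 = 6)
Z = 0 (Z = (6 + 6*(-1))**2 = (6 - 6)**2 = 0**2 = 0)
L - Z = 55 - 1*0 = 55 + 0 = 55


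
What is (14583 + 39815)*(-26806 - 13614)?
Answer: -2198767160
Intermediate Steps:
(14583 + 39815)*(-26806 - 13614) = 54398*(-40420) = -2198767160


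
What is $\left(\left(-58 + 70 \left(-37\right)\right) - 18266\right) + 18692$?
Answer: $-2222$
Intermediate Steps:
$\left(\left(-58 + 70 \left(-37\right)\right) - 18266\right) + 18692 = \left(\left(-58 - 2590\right) - 18266\right) + 18692 = \left(-2648 - 18266\right) + 18692 = -20914 + 18692 = -2222$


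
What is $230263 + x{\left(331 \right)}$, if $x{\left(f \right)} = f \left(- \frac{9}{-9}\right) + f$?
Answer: $230925$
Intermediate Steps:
$x{\left(f \right)} = 2 f$ ($x{\left(f \right)} = f \left(\left(-9\right) \left(- \frac{1}{9}\right)\right) + f = f 1 + f = f + f = 2 f$)
$230263 + x{\left(331 \right)} = 230263 + 2 \cdot 331 = 230263 + 662 = 230925$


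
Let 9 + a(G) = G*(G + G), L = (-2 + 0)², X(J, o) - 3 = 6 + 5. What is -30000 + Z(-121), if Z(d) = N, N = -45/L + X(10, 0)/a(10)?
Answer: -22928539/764 ≈ -30011.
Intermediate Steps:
X(J, o) = 14 (X(J, o) = 3 + (6 + 5) = 3 + 11 = 14)
L = 4 (L = (-2)² = 4)
a(G) = -9 + 2*G² (a(G) = -9 + G*(G + G) = -9 + G*(2*G) = -9 + 2*G²)
N = -8539/764 (N = -45/4 + 14/(-9 + 2*10²) = -45*¼ + 14/(-9 + 2*100) = -45/4 + 14/(-9 + 200) = -45/4 + 14/191 = -8539/764 ≈ -11.177)
Z(d) = -8539/764
-30000 + Z(-121) = -30000 - 8539/764 = -22928539/764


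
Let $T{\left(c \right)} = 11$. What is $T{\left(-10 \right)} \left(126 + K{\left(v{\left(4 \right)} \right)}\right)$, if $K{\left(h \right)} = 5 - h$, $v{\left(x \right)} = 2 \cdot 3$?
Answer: $1375$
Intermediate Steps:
$v{\left(x \right)} = 6$
$T{\left(-10 \right)} \left(126 + K{\left(v{\left(4 \right)} \right)}\right) = 11 \left(126 + \left(5 - 6\right)\right) = 11 \left(126 - 1\right) = 11 \cdot 125 = 1375$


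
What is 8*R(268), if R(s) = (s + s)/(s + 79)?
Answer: 4288/347 ≈ 12.357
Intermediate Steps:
R(s) = 2*s/(79 + s) (R(s) = (2*s)/(79 + s) = 2*s/(79 + s))
8*R(268) = 8*(2*268/(79 + 268)) = 8*(2*268/347) = 8*(2*268*(1/347)) = 8*(536/347) = 4288/347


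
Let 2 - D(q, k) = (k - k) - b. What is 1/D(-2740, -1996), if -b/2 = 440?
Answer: -1/878 ≈ -0.0011390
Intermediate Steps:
b = -880 (b = -2*440 = -880)
D(q, k) = -878 (D(q, k) = 2 - ((k - k) - 1*(-880)) = 2 - (0 + 880) = 2 - 1*880 = 2 - 880 = -878)
1/D(-2740, -1996) = 1/(-878) = -1/878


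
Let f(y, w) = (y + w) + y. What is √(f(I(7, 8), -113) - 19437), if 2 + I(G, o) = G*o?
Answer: I*√19442 ≈ 139.43*I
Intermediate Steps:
I(G, o) = -2 + G*o
f(y, w) = w + 2*y (f(y, w) = (w + y) + y = w + 2*y)
√(f(I(7, 8), -113) - 19437) = √((-113 + 2*(-2 + 7*8)) - 19437) = √((-113 + 2*(-2 + 56)) - 19437) = √((-113 + 2*54) - 19437) = √((-113 + 108) - 19437) = √(-5 - 19437) = √(-19442) = I*√19442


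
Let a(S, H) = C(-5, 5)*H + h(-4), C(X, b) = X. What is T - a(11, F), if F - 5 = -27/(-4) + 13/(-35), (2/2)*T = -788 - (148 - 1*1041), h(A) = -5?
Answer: 4673/28 ≈ 166.89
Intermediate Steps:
T = 105 (T = -788 - (148 - 1*1041) = -788 - (148 - 1041) = -788 - 1*(-893) = -788 + 893 = 105)
F = 1593/140 (F = 5 + (-27/(-4) + 13/(-35)) = 5 + (-27*(-¼) + 13*(-1/35)) = 5 + (27/4 - 13/35) = 5 + 893/140 = 1593/140 ≈ 11.379)
a(S, H) = -5 - 5*H (a(S, H) = -5*H - 5 = -5 - 5*H)
T - a(11, F) = 105 - (-5 - 5*1593/140) = 105 - (-5 - 1593/28) = 105 - 1*(-1733/28) = 105 + 1733/28 = 4673/28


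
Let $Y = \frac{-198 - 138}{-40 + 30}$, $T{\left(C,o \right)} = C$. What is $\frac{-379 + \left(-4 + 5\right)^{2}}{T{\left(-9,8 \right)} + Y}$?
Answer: $- \frac{630}{41} \approx -15.366$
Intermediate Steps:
$Y = \frac{168}{5}$ ($Y = - \frac{336}{-10} = \left(-336\right) \left(- \frac{1}{10}\right) = \frac{168}{5} \approx 33.6$)
$\frac{-379 + \left(-4 + 5\right)^{2}}{T{\left(-9,8 \right)} + Y} = \frac{-379 + \left(-4 + 5\right)^{2}}{-9 + \frac{168}{5}} = \frac{-379 + 1^{2}}{\frac{123}{5}} = \left(-379 + 1\right) \frac{5}{123} = \left(-378\right) \frac{5}{123} = - \frac{630}{41}$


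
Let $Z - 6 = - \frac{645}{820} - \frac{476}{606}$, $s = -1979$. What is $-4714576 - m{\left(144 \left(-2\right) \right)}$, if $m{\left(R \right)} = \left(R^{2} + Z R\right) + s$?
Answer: $- \frac{19853054489}{4141} \approx -4.7943 \cdot 10^{6}$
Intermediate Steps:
$Z = \frac{220033}{49692}$ ($Z = 6 - \left(\frac{129}{164} + \frac{238}{303}\right) = 6 - \frac{78119}{49692} = \frac{220033}{49692} \approx 4.4279$)
$m{\left(R \right)} = -1979 + R^{2} + \frac{220033 R}{49692}$ ($m{\left(R \right)} = \left(R^{2} + \frac{220033 R}{49692}\right) - 1979 = -1979 + R^{2} + \frac{220033 R}{49692}$)
$-4714576 - m{\left(144 \left(-2\right) \right)} = -4714576 - \left(-1979 + \left(144 \left(-2\right)\right)^{2} + \frac{220033 \cdot 144 \left(-2\right)}{49692}\right) = -4714576 - \left(-1979 + \left(-288\right)^{2} + \frac{220033}{49692} \left(-288\right)\right) = -4714576 - \left(-1979 + 82944 - \frac{5280792}{4141}\right) = -4714576 - \frac{329995273}{4141} = - \frac{19853054489}{4141}$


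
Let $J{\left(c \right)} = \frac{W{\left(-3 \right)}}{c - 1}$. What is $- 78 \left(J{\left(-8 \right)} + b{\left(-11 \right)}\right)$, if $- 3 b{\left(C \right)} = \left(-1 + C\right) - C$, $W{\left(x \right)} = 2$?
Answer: $- \frac{26}{3} \approx -8.6667$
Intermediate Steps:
$b{\left(C \right)} = \frac{1}{3}$ ($b{\left(C \right)} = - \frac{\left(-1 + C\right) - C}{3} = \left(- \frac{1}{3}\right) \left(-1\right) = \frac{1}{3}$)
$J{\left(c \right)} = \frac{2}{-1 + c}$ ($J{\left(c \right)} = \frac{1}{c - 1} \cdot 2 = \frac{1}{-1 + c} 2 = \frac{2}{-1 + c}$)
$- 78 \left(J{\left(-8 \right)} + b{\left(-11 \right)}\right) = - 78 \left(\frac{2}{-1 - 8} + \frac{1}{3}\right) = - 78 \left(\frac{2}{-9} + \frac{1}{3}\right) = - 78 \left(2 \left(- \frac{1}{9}\right) + \frac{1}{3}\right) = - 78 \left(- \frac{2}{9} + \frac{1}{3}\right) = \left(-78\right) \frac{1}{9} = - \frac{26}{3}$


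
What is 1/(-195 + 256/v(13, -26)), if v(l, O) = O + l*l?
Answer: -143/27629 ≈ -0.0051757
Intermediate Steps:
v(l, O) = O + l²
1/(-195 + 256/v(13, -26)) = 1/(-195 + 256/(-26 + 13²)) = 1/(-195 + 256/(-26 + 169)) = 1/(-195 + 256/143) = 1/(-27629/143) = -143/27629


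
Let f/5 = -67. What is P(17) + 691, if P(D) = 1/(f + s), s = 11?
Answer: 223883/324 ≈ 691.00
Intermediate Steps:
f = -335 (f = 5*(-67) = -335)
P(D) = -1/324 (P(D) = 1/(-335 + 11) = 1/(-324) = -1/324)
P(17) + 691 = -1/324 + 691 = 223883/324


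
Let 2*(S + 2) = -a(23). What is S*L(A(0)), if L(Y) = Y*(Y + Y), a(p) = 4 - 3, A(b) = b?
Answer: 0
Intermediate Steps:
a(p) = 1
L(Y) = 2*Y² (L(Y) = Y*(2*Y) = 2*Y²)
S = -5/2 (S = -2 + (-1*1)/2 = -2 + (½)*(-1) = -2 - ½ = -5/2 ≈ -2.5000)
S*L(A(0)) = -5*0² = -5*0 = -5/2*0 = 0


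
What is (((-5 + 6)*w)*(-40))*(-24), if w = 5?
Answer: 4800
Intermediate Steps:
(((-5 + 6)*w)*(-40))*(-24) = (((-5 + 6)*5)*(-40))*(-24) = ((1*5)*(-40))*(-24) = (5*(-40))*(-24) = -200*(-24) = 4800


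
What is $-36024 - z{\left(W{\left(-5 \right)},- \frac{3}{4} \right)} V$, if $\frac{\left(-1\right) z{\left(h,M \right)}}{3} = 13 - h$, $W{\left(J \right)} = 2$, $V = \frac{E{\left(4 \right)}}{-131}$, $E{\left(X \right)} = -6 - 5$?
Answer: $- \frac{4718781}{131} \approx -36021.0$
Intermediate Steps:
$E{\left(X \right)} = -11$ ($E{\left(X \right)} = -6 - 5 = -11$)
$V = \frac{11}{131}$ ($V = - \frac{11}{-131} = \left(-11\right) \left(- \frac{1}{131}\right) = \frac{11}{131} \approx 0.083969$)
$z{\left(h,M \right)} = -39 + 3 h$ ($z{\left(h,M \right)} = - 3 \left(13 - h\right) = -39 + 3 h$)
$-36024 - z{\left(W{\left(-5 \right)},- \frac{3}{4} \right)} V = -36024 - \left(-39 + 3 \cdot 2\right) \frac{11}{131} = -36024 - \left(-39 + 6\right) \frac{11}{131} = -36024 - \left(-33\right) \frac{11}{131} = -36024 - - \frac{363}{131} = -36024 + \frac{363}{131} = - \frac{4718781}{131}$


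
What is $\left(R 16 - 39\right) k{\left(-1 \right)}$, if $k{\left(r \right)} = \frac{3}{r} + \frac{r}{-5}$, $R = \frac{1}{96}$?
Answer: $\frac{1631}{15} \approx 108.73$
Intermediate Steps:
$R = \frac{1}{96} \approx 0.010417$
$k{\left(r \right)} = \frac{3}{r} - \frac{r}{5}$ ($k{\left(r \right)} = \frac{3}{r} + r \left(- \frac{1}{5}\right) = \frac{3}{r} - \frac{r}{5}$)
$\left(R 16 - 39\right) k{\left(-1 \right)} = \left(\frac{1}{96} \cdot 16 - 39\right) \left(\frac{3}{-1} - - \frac{1}{5}\right) = \left(\frac{1}{6} - 39\right) \left(3 \left(-1\right) + \frac{1}{5}\right) = - \frac{233 \left(-3 + \frac{1}{5}\right)}{6} = \left(- \frac{233}{6}\right) \left(- \frac{14}{5}\right) = \frac{1631}{15}$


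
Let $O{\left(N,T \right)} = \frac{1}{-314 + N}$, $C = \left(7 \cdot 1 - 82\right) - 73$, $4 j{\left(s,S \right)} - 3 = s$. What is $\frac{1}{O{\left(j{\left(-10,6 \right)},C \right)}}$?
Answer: $- \frac{1263}{4} \approx -315.75$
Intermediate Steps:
$j{\left(s,S \right)} = \frac{3}{4} + \frac{s}{4}$
$C = -148$ ($C = \left(7 - 82\right) - 73 = -75 - 73 = -148$)
$\frac{1}{O{\left(j{\left(-10,6 \right)},C \right)}} = \frac{1}{\frac{1}{-314 + \left(\frac{3}{4} + \frac{1}{4} \left(-10\right)\right)}} = \frac{1}{\frac{1}{-314 + \left(\frac{3}{4} - \frac{5}{2}\right)}} = \frac{1}{\frac{1}{-314 - \frac{7}{4}}} = \frac{1}{\frac{1}{- \frac{1263}{4}}} = \frac{1}{- \frac{4}{1263}} = - \frac{1263}{4}$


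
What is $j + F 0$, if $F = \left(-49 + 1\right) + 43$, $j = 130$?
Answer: $130$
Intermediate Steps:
$F = -5$ ($F = -48 + 43 = -5$)
$j + F 0 = 130 - 0 = 130 + 0 = 130$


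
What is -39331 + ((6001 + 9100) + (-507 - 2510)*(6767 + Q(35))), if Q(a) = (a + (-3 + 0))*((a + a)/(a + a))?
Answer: -20536813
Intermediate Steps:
Q(a) = -3 + a (Q(a) = (a - 3)*((2*a)/((2*a))) = (-3 + a)*((2*a)*(1/(2*a))) = (-3 + a)*1 = -3 + a)
-39331 + ((6001 + 9100) + (-507 - 2510)*(6767 + Q(35))) = -39331 + ((6001 + 9100) + (-507 - 2510)*(6767 + (-3 + 35))) = -39331 + (15101 - 3017*(6767 + 32)) = -39331 + (15101 - 3017*6799) = -39331 + (15101 - 20512583) = -39331 - 20497482 = -20536813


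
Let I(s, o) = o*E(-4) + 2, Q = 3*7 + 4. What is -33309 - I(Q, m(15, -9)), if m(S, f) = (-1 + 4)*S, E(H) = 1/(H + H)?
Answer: -266443/8 ≈ -33305.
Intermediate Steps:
E(H) = 1/(2*H)
m(S, f) = 3*S
Q = 25 (Q = 21 + 4 = 25)
I(s, o) = 2 - o/8 (I(s, o) = o*((½)/(-4)) + 2 = o*((½)*(-¼)) + 2 = o*(-⅛) + 2 = -o/8 + 2 = 2 - o/8)
-33309 - I(Q, m(15, -9)) = -33309 - (2 - 3*15/8) = -33309 - (2 - ⅛*45) = -33309 - (2 - 45/8) = -33309 - 1*(-29/8) = -33309 + 29/8 = -266443/8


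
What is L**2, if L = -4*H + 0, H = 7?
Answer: 784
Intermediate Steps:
L = -28 (L = -4*7 + 0 = -28 + 0 = -28)
L**2 = (-28)**2 = 784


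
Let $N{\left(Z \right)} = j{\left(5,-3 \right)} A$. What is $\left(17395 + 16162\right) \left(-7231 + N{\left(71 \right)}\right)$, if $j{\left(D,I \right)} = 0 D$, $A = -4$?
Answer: $-242650667$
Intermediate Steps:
$j{\left(D,I \right)} = 0$
$N{\left(Z \right)} = 0$ ($N{\left(Z \right)} = 0 \left(-4\right) = 0$)
$\left(17395 + 16162\right) \left(-7231 + N{\left(71 \right)}\right) = \left(17395 + 16162\right) \left(-7231 + 0\right) = 33557 \left(-7231\right) = -242650667$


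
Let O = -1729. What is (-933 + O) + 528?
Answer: -2134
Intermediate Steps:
(-933 + O) + 528 = (-933 - 1729) + 528 = -2662 + 528 = -2134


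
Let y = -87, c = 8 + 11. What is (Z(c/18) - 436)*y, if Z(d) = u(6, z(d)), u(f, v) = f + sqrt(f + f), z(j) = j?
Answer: 37410 - 174*sqrt(3) ≈ 37109.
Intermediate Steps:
c = 19
u(f, v) = f + sqrt(2)*sqrt(f) (u(f, v) = f + sqrt(2*f) = f + sqrt(2)*sqrt(f))
Z(d) = 6 + 2*sqrt(3) (Z(d) = 6 + sqrt(2)*sqrt(6) = 6 + 2*sqrt(3))
(Z(c/18) - 436)*y = ((6 + 2*sqrt(3)) - 436)*(-87) = (-430 + 2*sqrt(3))*(-87) = 37410 - 174*sqrt(3)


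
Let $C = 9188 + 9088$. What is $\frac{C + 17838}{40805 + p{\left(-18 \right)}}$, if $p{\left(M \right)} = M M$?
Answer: $\frac{36114}{41129} \approx 0.87807$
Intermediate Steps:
$p{\left(M \right)} = M^{2}$
$C = 18276$
$\frac{C + 17838}{40805 + p{\left(-18 \right)}} = \frac{18276 + 17838}{40805 + \left(-18\right)^{2}} = \frac{36114}{40805 + 324} = \frac{36114}{41129}$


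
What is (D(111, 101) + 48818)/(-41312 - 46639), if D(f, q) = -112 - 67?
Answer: -16213/29317 ≈ -0.55302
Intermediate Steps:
D(f, q) = -179
(D(111, 101) + 48818)/(-41312 - 46639) = (-179 + 48818)/(-41312 - 46639) = 48639/(-87951) = 48639*(-1/87951) = -16213/29317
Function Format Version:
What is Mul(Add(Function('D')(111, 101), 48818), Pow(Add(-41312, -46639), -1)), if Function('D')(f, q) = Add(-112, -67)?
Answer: Rational(-16213, 29317) ≈ -0.55302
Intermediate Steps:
Function('D')(f, q) = -179
Mul(Add(Function('D')(111, 101), 48818), Pow(Add(-41312, -46639), -1)) = Mul(Add(-179, 48818), Pow(Add(-41312, -46639), -1)) = Mul(48639, Pow(-87951, -1)) = Mul(48639, Rational(-1, 87951)) = Rational(-16213, 29317)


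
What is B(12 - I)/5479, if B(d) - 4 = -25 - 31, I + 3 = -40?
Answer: -52/5479 ≈ -0.0094908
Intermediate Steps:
I = -43 (I = -3 - 40 = -43)
B(d) = -52 (B(d) = 4 + (-25 - 31) = 4 - 56 = -52)
B(12 - I)/5479 = -52/5479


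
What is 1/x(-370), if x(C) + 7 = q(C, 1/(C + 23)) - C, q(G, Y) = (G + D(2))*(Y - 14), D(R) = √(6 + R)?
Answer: 667555477/3700782932633 + 3372146*√2/3700782932633 ≈ 0.00018167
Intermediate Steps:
q(G, Y) = (-14 + Y)*(G + 2*√2) (q(G, Y) = (G + √(6 + 2))*(Y - 14) = (G + √8)*(-14 + Y) = (G + 2*√2)*(-14 + Y) = (-14 + Y)*(G + 2*√2))
x(C) = -7 - 28*√2 - 15*C + C/(23 + C) + 2*√2/(23 + C) (x(C) = -7 + ((-28*√2 - 14*C + C/(C + 23) + 2*√2/(C + 23)) - C) = -7 + ((-28*√2 - 14*C + C/(23 + C) + 2*√2/(23 + C)) - C) = -7 + (-28*√2 - 15*C + C/(23 + C) + 2*√2/(23 + C)) = -7 - 28*√2 - 15*C + C/(23 + C) + 2*√2/(23 + C))
1/x(-370) = 1/((-370 + 2*√2 - (23 - 370)*(7 + 15*(-370) + 28*√2))/(23 - 370)) = 1/((-370 + 2*√2 - 1*(-347)*(7 - 5550 + 28*√2))/(-347)) = 1/(-(-370 + 2*√2 - 1*(-347)*(-5543 + 28*√2))/347) = 1/(-(-370 + 2*√2 + (-1923421 + 9716*√2))/347) = 1/(-(-1923791 + 9718*√2)/347) = 1/(1923791/347 - 9718*√2/347)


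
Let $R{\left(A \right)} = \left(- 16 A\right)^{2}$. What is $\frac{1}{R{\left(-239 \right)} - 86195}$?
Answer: $\frac{1}{14536781} \approx 6.8791 \cdot 10^{-8}$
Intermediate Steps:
$R{\left(A \right)} = 256 A^{2}$
$\frac{1}{R{\left(-239 \right)} - 86195} = \frac{1}{256 \left(-239\right)^{2} - 86195} = \frac{1}{256 \cdot 57121 - 86195} = \frac{1}{14622976 - 86195} = \frac{1}{14536781}$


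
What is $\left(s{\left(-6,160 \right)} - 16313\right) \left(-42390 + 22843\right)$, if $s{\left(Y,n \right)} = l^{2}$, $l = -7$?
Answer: $317912408$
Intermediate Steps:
$s{\left(Y,n \right)} = 49$ ($s{\left(Y,n \right)} = \left(-7\right)^{2} = 49$)
$\left(s{\left(-6,160 \right)} - 16313\right) \left(-42390 + 22843\right) = \left(49 - 16313\right) \left(-42390 + 22843\right) = \left(-16264\right) \left(-19547\right) = 317912408$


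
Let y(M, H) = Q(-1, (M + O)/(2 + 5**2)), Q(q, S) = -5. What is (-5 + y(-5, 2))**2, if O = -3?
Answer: 100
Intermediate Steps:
y(M, H) = -5
(-5 + y(-5, 2))**2 = (-5 - 5)**2 = (-10)**2 = 100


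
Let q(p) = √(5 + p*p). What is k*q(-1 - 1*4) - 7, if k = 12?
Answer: -7 + 12*√30 ≈ 58.727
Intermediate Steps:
q(p) = √(5 + p²)
k*q(-1 - 1*4) - 7 = 12*√(5 + (-1 - 1*4)²) - 7 = 12*√(5 + (-1 - 4)²) - 7 = 12*√(5 + (-5)²) - 7 = 12*√(5 + 25) - 7 = 12*√30 - 7 = -7 + 12*√30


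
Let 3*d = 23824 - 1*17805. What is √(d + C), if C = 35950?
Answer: √341607/3 ≈ 194.82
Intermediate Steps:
d = 6019/3 (d = (23824 - 1*17805)/3 = (23824 - 17805)/3 = (⅓)*6019 = 6019/3 ≈ 2006.3)
√(d + C) = √(6019/3 + 35950) = √(113869/3) = √341607/3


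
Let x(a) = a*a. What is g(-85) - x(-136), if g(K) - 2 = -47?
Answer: -18541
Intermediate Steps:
x(a) = a**2
g(K) = -45 (g(K) = 2 - 47 = -45)
g(-85) - x(-136) = -45 - 1*(-136)**2 = -45 - 1*18496 = -45 - 18496 = -18541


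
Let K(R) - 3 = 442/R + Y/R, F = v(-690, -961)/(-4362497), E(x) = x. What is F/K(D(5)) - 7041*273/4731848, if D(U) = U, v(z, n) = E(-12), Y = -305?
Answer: -159325627233639/392210781384664 ≈ -0.40622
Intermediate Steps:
v(z, n) = -12
F = 12/4362497 (F = -12/(-4362497) = -12*(-1/4362497) = 12/4362497 ≈ 2.7507e-6)
K(R) = 3 + 137/R (K(R) = 3 + (442/R - 305/R) = 3 + 137/R)
F/K(D(5)) - 7041*273/4731848 = 12/(4362497*(3 + 137/5)) - 7041*273/4731848 = 12/(4362497*(3 + 137*(⅕))) - 1922193*1/4731848 = 12/(4362497*(3 + 137/5)) - 1922193/4731848 = 12/(4362497*(152/5)) - 1922193/4731848 = (12/4362497)*(5/152) - 1922193/4731848 = 15/165774886 - 1922193/4731848 = -159325627233639/392210781384664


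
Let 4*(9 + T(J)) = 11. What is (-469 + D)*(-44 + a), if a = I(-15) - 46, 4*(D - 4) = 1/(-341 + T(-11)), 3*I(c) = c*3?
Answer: 22606010/463 ≈ 48825.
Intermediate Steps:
T(J) = -25/4 (T(J) = -9 + (¼)*11 = -9 + 11/4 = -25/4)
I(c) = c (I(c) = (c*3)/3 = (3*c)/3 = c)
D = 5555/1389 (D = 4 + 1/(4*(-341 - 25/4)) = 4 + 1/(4*(-1389/4)) = 4 + (¼)*(-4/1389) = 4 - 1/1389 = 5555/1389 ≈ 3.9993)
a = -61 (a = -15 - 46 = -61)
(-469 + D)*(-44 + a) = (-469 + 5555/1389)*(-44 - 61) = -645886/1389*(-105) = 22606010/463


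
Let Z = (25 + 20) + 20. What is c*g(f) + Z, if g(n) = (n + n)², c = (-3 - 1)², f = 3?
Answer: 641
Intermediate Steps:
c = 16 (c = (-4)² = 16)
Z = 65 (Z = 45 + 20 = 65)
g(n) = 4*n² (g(n) = (2*n)² = 4*n²)
c*g(f) + Z = 16*(4*3²) + 65 = 16*(4*9) + 65 = 16*36 + 65 = 576 + 65 = 641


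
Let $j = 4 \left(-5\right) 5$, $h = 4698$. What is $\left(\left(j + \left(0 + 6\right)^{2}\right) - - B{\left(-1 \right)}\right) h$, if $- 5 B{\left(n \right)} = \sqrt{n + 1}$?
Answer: $-300672$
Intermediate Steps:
$B{\left(n \right)} = - \frac{\sqrt{1 + n}}{5}$ ($B{\left(n \right)} = - \frac{\sqrt{n + 1}}{5} = - \frac{\sqrt{1 + n}}{5}$)
$j = -100$ ($j = \left(-20\right) 5 = -100$)
$\left(\left(j + \left(0 + 6\right)^{2}\right) - - B{\left(-1 \right)}\right) h = \left(\left(-100 + \left(0 + 6\right)^{2}\right) - \frac{\sqrt{1 - 1}}{5}\right) 4698 = \left(\left(-100 + 6^{2}\right) + \left(- \frac{\sqrt{0}}{5} + 0\right)\right) 4698 = \left(\left(-100 + 36\right) + \left(\left(- \frac{1}{5}\right) 0 + 0\right)\right) 4698 = \left(-64 + \left(0 + 0\right)\right) 4698 = \left(-64 + 0\right) 4698 = \left(-64\right) 4698 = -300672$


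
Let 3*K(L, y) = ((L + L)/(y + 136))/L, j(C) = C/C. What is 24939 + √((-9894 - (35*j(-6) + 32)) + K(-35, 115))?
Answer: 24939 + I*√5647975143/753 ≈ 24939.0 + 99.805*I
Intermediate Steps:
j(C) = 1
K(L, y) = 2/(3*(136 + y)) (K(L, y) = (((L + L)/(y + 136))/L)/3 = (((2*L)/(136 + y))/L)/3 = ((2*L/(136 + y))/L)/3 = (2/(136 + y))/3 = 2/(3*(136 + y)))
24939 + √((-9894 - (35*j(-6) + 32)) + K(-35, 115)) = 24939 + √((-9894 - (35*1 + 32)) + 2/(3*(136 + 115))) = 24939 + √((-9894 - (35 + 32)) + (⅔)/251) = 24939 + √((-9894 - 1*67) + (⅔)*(1/251)) = 24939 + √((-9894 - 67) + 2/753) = 24939 + √(-9961 + 2/753) = 24939 + √(-7500631/753) = 24939 + I*√5647975143/753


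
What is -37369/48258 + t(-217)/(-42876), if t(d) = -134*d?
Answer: -41742769/28737639 ≈ -1.4525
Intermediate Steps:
-37369/48258 + t(-217)/(-42876) = -37369/48258 - 134*(-217)/(-42876) = -37369*1/48258 + 29078*(-1/42876) = -37369/48258 - 14539/21438 = -41742769/28737639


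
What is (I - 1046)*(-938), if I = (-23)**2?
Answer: 484946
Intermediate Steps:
I = 529
(I - 1046)*(-938) = (529 - 1046)*(-938) = -517*(-938) = 484946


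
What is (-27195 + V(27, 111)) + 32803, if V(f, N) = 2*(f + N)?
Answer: 5884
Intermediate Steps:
V(f, N) = 2*N + 2*f (V(f, N) = 2*(N + f) = 2*N + 2*f)
(-27195 + V(27, 111)) + 32803 = (-27195 + (2*111 + 2*27)) + 32803 = (-27195 + (222 + 54)) + 32803 = (-27195 + 276) + 32803 = -26919 + 32803 = 5884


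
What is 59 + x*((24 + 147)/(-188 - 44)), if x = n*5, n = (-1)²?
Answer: 12833/232 ≈ 55.315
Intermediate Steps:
n = 1
x = 5 (x = 1*5 = 5)
59 + x*((24 + 147)/(-188 - 44)) = 59 + 5*((24 + 147)/(-188 - 44)) = 59 + 5*(171/(-232)) = 59 + 5*(171*(-1/232)) = 59 + 5*(-171/232) = 59 - 855/232 = 12833/232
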